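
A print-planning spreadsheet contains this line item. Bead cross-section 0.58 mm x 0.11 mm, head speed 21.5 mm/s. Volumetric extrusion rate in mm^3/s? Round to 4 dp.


Rate = 0.58 * 0.11 * 21.5 = 1.3717 mm^3/s


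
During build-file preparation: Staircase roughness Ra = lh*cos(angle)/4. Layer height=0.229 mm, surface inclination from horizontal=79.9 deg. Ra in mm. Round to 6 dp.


Ra = 0.229 * cos(79.9) / 4 = 0.01004 mm


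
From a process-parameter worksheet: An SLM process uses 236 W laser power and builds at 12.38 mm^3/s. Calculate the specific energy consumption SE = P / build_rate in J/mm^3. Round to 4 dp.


SE = 236 / 12.38 = 19.063 J/mm^3


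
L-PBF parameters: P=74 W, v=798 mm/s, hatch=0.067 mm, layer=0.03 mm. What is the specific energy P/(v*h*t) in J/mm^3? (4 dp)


Build rate = 798 * 0.067 * 0.03 = 1.60398 mm^3/s
SE = 74 / 1.60398 = 46.1352 J/mm^3


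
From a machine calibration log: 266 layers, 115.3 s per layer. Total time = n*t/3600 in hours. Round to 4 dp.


t = 266 * 115.3 / 3600 = 8.5194 hrs


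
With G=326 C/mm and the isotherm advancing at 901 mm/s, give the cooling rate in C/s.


CR = 326 * 901 = 293726 C/s


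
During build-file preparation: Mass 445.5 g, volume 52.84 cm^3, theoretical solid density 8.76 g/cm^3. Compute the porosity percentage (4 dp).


rho_part = 445.5 / 52.84 = 8.43111279 g/cm^3
Porosity = (1 - 8.43111279/8.76)*100 = 3.7544 %


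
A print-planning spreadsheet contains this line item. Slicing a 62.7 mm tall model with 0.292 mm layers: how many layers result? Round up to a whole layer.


Layers = ceil(62.7/0.292) = 215


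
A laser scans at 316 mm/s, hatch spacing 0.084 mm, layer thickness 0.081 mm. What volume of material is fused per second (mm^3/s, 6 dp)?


Rate = 316 * 0.084 * 0.081 = 2.150064 mm^3/s


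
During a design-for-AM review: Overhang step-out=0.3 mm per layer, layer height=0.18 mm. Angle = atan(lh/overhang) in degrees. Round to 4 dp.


angle = atan(0.18/0.3) = 30.9638 degrees


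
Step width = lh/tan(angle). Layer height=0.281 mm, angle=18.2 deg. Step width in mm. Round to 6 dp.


step = 0.281 / tan(18.2) = 0.854666 mm


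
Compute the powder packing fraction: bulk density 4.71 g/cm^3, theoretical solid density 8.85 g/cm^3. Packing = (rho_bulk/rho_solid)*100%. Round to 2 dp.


Packing = (4.71/8.85)*100 = 53.22 %


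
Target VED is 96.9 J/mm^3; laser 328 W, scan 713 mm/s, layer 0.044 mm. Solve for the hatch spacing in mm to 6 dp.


h = 328 / (96.9*713*0.044) = 0.107897 mm


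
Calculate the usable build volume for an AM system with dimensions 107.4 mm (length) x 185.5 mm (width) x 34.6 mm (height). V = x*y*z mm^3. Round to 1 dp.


V = 107.4 * 185.5 * 34.6 = 689325.4 mm^3


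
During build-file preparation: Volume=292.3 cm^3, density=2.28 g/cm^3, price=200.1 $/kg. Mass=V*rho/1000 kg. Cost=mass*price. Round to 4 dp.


Mass = 292.3*2.28/1000 = 0.666444 kg
Cost = 0.666444 * 200.1 = 133.3554 $


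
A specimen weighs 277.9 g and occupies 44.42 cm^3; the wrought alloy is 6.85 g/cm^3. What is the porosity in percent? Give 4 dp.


rho_part = 277.9 / 44.42 = 6.2561909 g/cm^3
Porosity = (1 - 6.2561909/6.85)*100 = 8.6687 %


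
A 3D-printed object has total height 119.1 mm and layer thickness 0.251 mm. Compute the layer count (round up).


Layers = ceil(119.1/0.251) = 475


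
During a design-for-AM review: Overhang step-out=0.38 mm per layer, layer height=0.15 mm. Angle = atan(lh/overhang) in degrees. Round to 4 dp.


angle = atan(0.15/0.38) = 21.541 degrees


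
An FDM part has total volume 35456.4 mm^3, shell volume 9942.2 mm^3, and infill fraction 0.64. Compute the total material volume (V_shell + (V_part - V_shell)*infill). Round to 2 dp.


V_infill = (35456.4 - 9942.2) * 0.64 = 16329.09
V_total = 9942.2 + 16329.09 = 26271.29 mm^3


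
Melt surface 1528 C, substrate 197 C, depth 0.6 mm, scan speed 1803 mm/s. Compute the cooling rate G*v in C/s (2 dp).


G = (1528-197)/0.6 = 2218.33333333 C/mm
CR = 2218.33333333 * 1803 = 3999655.0 C/s


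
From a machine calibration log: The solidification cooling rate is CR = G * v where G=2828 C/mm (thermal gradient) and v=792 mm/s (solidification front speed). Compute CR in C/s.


CR = 2828 * 792 = 2239776 C/s


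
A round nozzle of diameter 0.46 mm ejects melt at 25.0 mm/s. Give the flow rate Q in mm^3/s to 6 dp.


A = pi*(0.46/2)^2 = 0.16619025 mm^2
Q = 0.16619025 * 25.0 = 4.154756 mm^3/s


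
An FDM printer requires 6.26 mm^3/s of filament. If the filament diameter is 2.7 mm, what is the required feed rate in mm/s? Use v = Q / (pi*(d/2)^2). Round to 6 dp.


A = pi*(2.7/2)^2 = 5.725553
v = 6.26 / 5.725553 = 1.093344 mm/s


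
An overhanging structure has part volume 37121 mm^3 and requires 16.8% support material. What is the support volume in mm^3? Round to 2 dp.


V_support = 37121 * 0.168 = 6236.33 mm^3


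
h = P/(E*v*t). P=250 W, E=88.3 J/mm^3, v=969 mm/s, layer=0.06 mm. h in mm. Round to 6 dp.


h = 250 / (88.3*969*0.06) = 0.048697 mm


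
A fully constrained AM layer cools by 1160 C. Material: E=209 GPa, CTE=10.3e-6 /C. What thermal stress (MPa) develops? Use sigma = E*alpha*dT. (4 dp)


sigma = 209*1000 * 10.3e-6 * 1160 = 2497.132 MPa


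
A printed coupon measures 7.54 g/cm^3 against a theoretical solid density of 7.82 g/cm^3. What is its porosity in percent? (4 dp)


Porosity = (1-7.54/7.82)*100 = 3.5806 %


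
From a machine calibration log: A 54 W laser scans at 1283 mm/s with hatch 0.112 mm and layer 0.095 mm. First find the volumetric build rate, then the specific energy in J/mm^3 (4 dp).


Build rate = 1283 * 0.112 * 0.095 = 13.65112 mm^3/s
SE = 54 / 13.65112 = 3.9557 J/mm^3


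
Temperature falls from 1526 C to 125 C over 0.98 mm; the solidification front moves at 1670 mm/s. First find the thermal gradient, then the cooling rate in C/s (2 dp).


G = (1526-125)/0.98 = 1429.59183673 C/mm
CR = 1429.59183673 * 1670 = 2387418.37 C/s


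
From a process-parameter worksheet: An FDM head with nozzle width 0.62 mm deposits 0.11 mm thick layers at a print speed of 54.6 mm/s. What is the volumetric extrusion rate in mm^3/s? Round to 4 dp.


Rate = 0.62 * 0.11 * 54.6 = 3.7237 mm^3/s


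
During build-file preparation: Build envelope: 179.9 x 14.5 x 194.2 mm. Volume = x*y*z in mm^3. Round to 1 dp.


V = 179.9 * 14.5 * 194.2 = 506580.4 mm^3


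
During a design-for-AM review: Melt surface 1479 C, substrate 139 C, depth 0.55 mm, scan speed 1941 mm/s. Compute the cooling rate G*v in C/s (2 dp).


G = (1479-139)/0.55 = 2436.36363636 C/mm
CR = 2436.36363636 * 1941 = 4728981.82 C/s


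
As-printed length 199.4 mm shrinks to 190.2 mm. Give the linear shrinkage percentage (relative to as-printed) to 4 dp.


Shrinkage = ((199.4-190.2)/199.4)*100 = 4.6138 %


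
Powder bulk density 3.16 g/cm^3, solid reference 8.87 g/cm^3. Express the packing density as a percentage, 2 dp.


Packing = (3.16/8.87)*100 = 35.63 %


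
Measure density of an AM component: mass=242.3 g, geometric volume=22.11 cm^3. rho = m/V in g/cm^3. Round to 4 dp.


rho = 242.3 / 22.11 = 10.9588 g/cm^3


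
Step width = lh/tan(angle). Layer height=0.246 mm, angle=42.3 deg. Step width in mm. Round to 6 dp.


step = 0.246 / tan(42.3) = 0.27035 mm


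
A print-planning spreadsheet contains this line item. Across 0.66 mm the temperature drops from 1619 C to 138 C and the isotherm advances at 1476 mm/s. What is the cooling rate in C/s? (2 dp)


G = (1619-138)/0.66 = 2243.93939394 C/mm
CR = 2243.93939394 * 1476 = 3312054.55 C/s


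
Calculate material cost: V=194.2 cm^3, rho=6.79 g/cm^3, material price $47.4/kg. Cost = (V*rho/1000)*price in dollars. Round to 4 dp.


Mass = 194.2*6.79/1000 = 1.318618 kg
Cost = 1.318618 * 47.4 = 62.5025 $


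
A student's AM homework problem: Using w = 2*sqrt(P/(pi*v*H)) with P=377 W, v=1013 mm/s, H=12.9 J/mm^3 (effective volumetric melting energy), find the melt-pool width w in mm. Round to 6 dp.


w = 2*sqrt(377/(pi*1013*12.9)) = 0.191658 mm


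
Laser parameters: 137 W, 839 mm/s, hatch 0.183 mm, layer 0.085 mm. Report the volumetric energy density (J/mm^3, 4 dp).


E = 137 / (839*0.183*0.085) = 10.4976 J/mm^3


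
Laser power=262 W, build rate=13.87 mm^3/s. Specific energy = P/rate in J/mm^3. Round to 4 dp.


SE = 262 / 13.87 = 18.8897 J/mm^3


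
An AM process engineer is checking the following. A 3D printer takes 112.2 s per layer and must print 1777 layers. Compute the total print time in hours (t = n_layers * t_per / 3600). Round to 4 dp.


t = 1777 * 112.2 / 3600 = 55.3832 hrs


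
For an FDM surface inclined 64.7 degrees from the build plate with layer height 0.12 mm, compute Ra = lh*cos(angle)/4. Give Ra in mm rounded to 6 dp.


Ra = 0.12 * cos(64.7) / 4 = 0.012821 mm


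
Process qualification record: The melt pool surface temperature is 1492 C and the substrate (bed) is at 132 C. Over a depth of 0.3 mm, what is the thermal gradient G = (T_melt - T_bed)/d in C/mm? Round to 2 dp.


G = (1492-132)/0.3 = 4533.33 C/mm


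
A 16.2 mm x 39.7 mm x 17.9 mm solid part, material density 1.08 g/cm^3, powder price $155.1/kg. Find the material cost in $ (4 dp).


V = 16.2 * 39.7 * 17.9 = 11512.206 mm^3 = 11.512206 cm^3
Mass = 11.512206 * 1.08 / 1000 = 0.01243318 kg
Cost = 0.01243318 * 155.1 = 1.9284 $


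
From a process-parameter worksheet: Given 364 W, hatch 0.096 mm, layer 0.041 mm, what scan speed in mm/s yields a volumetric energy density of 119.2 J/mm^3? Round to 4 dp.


v = 364 / (119.2*0.096*0.041) = 775.8362 mm/s


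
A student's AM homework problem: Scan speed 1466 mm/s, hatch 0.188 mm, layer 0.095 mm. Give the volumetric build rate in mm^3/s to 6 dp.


Rate = 1466 * 0.188 * 0.095 = 26.18276 mm^3/s


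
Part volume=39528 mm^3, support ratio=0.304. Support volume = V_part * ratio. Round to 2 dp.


V_support = 39528 * 0.304 = 12016.51 mm^3


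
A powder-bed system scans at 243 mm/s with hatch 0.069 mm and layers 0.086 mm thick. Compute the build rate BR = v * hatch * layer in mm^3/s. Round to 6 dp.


Rate = 243 * 0.069 * 0.086 = 1.441962 mm^3/s


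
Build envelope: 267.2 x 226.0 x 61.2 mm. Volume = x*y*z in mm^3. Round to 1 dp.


V = 267.2 * 226.0 * 61.2 = 3695696.6 mm^3


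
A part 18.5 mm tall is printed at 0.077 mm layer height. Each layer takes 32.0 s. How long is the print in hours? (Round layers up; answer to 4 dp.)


Layers = ceil(18.5/0.077) = 241
t = 241 * 32.0 / 3600 = 2.1422 hrs


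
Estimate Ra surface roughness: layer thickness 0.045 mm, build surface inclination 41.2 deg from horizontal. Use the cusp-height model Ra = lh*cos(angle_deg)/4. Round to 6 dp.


Ra = 0.045 * cos(41.2) / 4 = 0.008465 mm


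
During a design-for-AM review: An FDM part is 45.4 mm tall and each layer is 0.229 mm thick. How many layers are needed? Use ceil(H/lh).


Layers = ceil(45.4/0.229) = 199


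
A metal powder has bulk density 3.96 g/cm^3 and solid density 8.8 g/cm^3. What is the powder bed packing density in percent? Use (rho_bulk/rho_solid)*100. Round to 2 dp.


Packing = (3.96/8.8)*100 = 45.0 %


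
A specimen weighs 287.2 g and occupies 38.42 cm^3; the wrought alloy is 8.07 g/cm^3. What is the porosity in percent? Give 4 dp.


rho_part = 287.2 / 38.42 = 7.4752733 g/cm^3
Porosity = (1 - 7.4752733/8.07)*100 = 7.3696 %


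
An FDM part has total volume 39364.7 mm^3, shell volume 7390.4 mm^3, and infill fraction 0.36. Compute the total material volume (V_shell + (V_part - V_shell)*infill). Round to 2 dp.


V_infill = (39364.7 - 7390.4) * 0.36 = 11510.75
V_total = 7390.4 + 11510.75 = 18901.15 mm^3


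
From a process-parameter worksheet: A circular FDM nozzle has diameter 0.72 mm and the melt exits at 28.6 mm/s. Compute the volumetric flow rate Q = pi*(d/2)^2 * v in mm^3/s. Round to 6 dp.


A = pi*(0.72/2)^2 = 0.40715041 mm^2
Q = 0.40715041 * 28.6 = 11.644502 mm^3/s


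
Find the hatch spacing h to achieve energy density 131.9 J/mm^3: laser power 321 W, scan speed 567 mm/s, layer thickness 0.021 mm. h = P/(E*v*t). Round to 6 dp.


h = 321 / (131.9*567*0.021) = 0.204389 mm


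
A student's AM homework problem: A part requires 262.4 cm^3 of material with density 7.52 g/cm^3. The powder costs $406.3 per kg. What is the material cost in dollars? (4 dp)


Mass = 262.4*7.52/1000 = 1.973248 kg
Cost = 1.973248 * 406.3 = 801.7307 $


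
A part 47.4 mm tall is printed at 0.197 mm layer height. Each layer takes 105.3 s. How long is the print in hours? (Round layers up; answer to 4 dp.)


Layers = ceil(47.4/0.197) = 241
t = 241 * 105.3 / 3600 = 7.0493 hrs


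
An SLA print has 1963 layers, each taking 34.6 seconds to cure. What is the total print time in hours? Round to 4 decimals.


t = 1963 * 34.6 / 3600 = 18.8666 hrs


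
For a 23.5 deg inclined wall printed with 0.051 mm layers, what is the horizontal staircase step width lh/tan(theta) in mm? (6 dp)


step = 0.051 / tan(23.5) = 0.117292 mm


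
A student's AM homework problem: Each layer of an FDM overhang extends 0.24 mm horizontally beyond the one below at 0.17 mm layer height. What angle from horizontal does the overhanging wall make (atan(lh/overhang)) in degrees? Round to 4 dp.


angle = atan(0.17/0.24) = 35.3112 degrees


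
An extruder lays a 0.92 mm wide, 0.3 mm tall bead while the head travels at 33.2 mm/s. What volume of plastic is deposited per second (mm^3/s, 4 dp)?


Rate = 0.92 * 0.3 * 33.2 = 9.1632 mm^3/s


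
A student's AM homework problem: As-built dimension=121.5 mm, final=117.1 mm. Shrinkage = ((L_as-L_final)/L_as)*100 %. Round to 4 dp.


Shrinkage = ((121.5-117.1)/121.5)*100 = 3.6214 %


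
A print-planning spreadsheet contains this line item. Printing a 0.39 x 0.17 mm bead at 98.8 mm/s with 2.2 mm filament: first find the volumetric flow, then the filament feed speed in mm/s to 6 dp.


Q = 0.39 * 0.17 * 98.8 = 6.55044 mm^3/s
A_fil = pi*(2.2/2)^2 = 3.80132711 mm^2
v_feed = 6.55044 / 3.80132711 = 1.723198 mm/s


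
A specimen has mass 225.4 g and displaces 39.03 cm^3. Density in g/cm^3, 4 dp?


rho = 225.4 / 39.03 = 5.775 g/cm^3


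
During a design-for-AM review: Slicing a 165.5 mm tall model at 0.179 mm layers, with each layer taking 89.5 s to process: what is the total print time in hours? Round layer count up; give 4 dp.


Layers = ceil(165.5/0.179) = 925
t = 925 * 89.5 / 3600 = 22.9965 hrs


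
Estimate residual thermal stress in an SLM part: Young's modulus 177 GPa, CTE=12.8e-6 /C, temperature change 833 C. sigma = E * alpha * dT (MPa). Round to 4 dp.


sigma = 177*1000 * 12.8e-6 * 833 = 1887.2448 MPa


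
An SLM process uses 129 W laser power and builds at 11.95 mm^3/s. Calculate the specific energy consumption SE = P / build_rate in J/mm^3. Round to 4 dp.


SE = 129 / 11.95 = 10.795 J/mm^3


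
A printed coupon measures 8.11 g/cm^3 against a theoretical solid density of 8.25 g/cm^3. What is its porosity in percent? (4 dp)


Porosity = (1-8.11/8.25)*100 = 1.697 %


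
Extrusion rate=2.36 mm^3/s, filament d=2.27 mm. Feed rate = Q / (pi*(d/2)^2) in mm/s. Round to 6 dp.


A = pi*(2.27/2)^2 = 4.047078
v = 2.36 / 4.047078 = 0.583137 mm/s


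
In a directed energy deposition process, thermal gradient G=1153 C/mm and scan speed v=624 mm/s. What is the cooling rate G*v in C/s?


CR = 1153 * 624 = 719472 C/s


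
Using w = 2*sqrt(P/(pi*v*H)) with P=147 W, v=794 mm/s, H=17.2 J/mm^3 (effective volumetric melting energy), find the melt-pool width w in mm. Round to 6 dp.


w = 2*sqrt(147/(pi*794*17.2)) = 0.117068 mm


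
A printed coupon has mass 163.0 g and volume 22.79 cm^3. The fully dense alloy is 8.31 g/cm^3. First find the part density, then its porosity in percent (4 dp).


rho_part = 163.0 / 22.79 = 7.15225976 g/cm^3
Porosity = (1 - 7.15225976/8.31)*100 = 13.9319 %


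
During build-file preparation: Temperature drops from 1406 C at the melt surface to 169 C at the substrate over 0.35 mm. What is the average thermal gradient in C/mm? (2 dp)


G = (1406-169)/0.35 = 3534.29 C/mm


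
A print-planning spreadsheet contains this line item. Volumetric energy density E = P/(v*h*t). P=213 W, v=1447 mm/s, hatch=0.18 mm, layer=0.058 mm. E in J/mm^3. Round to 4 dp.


E = 213 / (1447*0.18*0.058) = 14.0997 J/mm^3


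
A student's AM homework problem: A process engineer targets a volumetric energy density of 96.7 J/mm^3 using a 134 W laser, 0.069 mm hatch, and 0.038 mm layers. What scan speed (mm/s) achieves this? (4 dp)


v = 134 / (96.7*0.069*0.038) = 528.5008 mm/s


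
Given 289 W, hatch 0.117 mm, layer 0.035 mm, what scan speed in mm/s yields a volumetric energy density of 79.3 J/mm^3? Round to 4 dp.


v = 289 / (79.3*0.117*0.035) = 889.9605 mm/s


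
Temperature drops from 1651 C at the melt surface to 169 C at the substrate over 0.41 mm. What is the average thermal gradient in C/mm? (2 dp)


G = (1651-169)/0.41 = 3614.63 C/mm


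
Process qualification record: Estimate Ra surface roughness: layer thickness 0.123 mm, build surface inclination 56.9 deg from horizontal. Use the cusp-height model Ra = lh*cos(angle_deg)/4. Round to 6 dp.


Ra = 0.123 * cos(56.9) / 4 = 0.016793 mm


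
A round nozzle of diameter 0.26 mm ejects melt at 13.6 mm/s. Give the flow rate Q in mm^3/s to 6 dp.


A = pi*(0.26/2)^2 = 0.05309292 mm^2
Q = 0.05309292 * 13.6 = 0.722064 mm^3/s


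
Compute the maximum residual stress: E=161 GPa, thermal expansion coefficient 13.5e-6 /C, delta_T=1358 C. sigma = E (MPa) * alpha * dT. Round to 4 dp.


sigma = 161*1000 * 13.5e-6 * 1358 = 2951.613 MPa


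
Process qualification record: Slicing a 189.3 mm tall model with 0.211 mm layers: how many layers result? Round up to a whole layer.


Layers = ceil(189.3/0.211) = 898


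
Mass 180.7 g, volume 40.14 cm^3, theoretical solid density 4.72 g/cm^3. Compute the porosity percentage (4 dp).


rho_part = 180.7 / 40.14 = 4.5017439 g/cm^3
Porosity = (1 - 4.5017439/4.72)*100 = 4.6241 %


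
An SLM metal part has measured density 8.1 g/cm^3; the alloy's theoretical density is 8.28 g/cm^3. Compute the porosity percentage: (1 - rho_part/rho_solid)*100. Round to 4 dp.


Porosity = (1-8.1/8.28)*100 = 2.1739 %


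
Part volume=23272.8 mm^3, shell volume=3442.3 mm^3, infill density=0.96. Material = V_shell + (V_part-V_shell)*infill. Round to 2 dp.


V_infill = (23272.8 - 3442.3) * 0.96 = 19037.28
V_total = 3442.3 + 19037.28 = 22479.58 mm^3


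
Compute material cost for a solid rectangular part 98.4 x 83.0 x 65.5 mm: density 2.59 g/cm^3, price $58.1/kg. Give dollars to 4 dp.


V = 98.4 * 83.0 * 65.5 = 534951.6 mm^3 = 534.9516 cm^3
Mass = 534.9516 * 2.59 / 1000 = 1.38552464 kg
Cost = 1.38552464 * 58.1 = 80.499 $


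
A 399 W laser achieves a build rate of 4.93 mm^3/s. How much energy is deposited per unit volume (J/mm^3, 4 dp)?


SE = 399 / 4.93 = 80.9331 J/mm^3


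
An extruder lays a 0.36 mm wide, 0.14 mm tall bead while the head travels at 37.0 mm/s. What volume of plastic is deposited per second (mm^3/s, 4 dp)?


Rate = 0.36 * 0.14 * 37.0 = 1.8648 mm^3/s


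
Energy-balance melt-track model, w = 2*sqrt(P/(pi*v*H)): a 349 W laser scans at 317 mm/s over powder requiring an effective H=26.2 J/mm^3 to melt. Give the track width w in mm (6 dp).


w = 2*sqrt(349/(pi*317*26.2)) = 0.231306 mm


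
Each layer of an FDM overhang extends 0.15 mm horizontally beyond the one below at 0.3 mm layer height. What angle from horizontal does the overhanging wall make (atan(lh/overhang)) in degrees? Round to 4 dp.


angle = atan(0.3/0.15) = 63.4349 degrees


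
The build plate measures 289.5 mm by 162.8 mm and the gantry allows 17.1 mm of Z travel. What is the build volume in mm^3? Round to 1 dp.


V = 289.5 * 162.8 * 17.1 = 805933.3 mm^3


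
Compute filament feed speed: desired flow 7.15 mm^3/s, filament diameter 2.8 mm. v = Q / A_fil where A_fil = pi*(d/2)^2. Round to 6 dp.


A = pi*(2.8/2)^2 = 6.157522
v = 7.15 / 6.157522 = 1.161181 mm/s


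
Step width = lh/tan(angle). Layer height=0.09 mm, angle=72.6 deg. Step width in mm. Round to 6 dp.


step = 0.09 / tan(72.6) = 0.028204 mm


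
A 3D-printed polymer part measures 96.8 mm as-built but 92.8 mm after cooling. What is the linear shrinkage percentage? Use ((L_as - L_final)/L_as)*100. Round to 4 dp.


Shrinkage = ((96.8-92.8)/96.8)*100 = 4.1322 %


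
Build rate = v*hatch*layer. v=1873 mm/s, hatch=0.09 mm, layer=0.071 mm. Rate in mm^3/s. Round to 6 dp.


Rate = 1873 * 0.09 * 0.071 = 11.96847 mm^3/s


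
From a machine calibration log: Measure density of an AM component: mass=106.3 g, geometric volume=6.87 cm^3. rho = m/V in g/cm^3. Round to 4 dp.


rho = 106.3 / 6.87 = 15.4731 g/cm^3


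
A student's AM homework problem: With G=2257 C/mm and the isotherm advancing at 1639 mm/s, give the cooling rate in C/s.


CR = 2257 * 1639 = 3699223 C/s


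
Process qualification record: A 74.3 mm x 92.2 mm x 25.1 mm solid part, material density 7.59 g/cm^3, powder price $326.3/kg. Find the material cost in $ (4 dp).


V = 74.3 * 92.2 * 25.1 = 171946.546 mm^3 = 171.946546 cm^3
Mass = 171.946546 * 7.59 / 1000 = 1.30507428 kg
Cost = 1.30507428 * 326.3 = 425.8457 $


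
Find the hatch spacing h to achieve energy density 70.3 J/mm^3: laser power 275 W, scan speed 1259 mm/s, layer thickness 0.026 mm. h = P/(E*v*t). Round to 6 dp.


h = 275 / (70.3*1259*0.026) = 0.119503 mm


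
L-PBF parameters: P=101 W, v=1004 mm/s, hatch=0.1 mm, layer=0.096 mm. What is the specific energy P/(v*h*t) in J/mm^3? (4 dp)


Build rate = 1004 * 0.1 * 0.096 = 9.6384 mm^3/s
SE = 101 / 9.6384 = 10.4789 J/mm^3


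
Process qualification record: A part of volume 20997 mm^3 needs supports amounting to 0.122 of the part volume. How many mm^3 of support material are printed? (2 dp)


V_support = 20997 * 0.122 = 2561.63 mm^3


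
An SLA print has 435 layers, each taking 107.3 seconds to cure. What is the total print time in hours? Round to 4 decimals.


t = 435 * 107.3 / 3600 = 12.9654 hrs


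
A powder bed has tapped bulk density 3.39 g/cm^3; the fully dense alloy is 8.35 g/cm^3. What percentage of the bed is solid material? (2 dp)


Packing = (3.39/8.35)*100 = 40.6 %


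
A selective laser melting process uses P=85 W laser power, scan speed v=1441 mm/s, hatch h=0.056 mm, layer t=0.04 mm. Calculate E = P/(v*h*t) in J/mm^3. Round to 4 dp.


E = 85 / (1441*0.056*0.04) = 26.3334 J/mm^3


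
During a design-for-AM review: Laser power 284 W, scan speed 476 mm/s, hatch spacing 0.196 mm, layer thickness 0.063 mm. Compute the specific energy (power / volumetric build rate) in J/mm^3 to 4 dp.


Build rate = 476 * 0.196 * 0.063 = 5.877648 mm^3/s
SE = 284 / 5.877648 = 48.3186 J/mm^3


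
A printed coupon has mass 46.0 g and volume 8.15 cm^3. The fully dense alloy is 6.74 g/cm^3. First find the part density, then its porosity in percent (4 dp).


rho_part = 46.0 / 8.15 = 5.64417178 g/cm^3
Porosity = (1 - 5.64417178/6.74)*100 = 16.2586 %


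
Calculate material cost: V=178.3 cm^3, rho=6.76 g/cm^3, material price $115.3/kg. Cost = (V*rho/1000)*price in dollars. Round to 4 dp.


Mass = 178.3*6.76/1000 = 1.205308 kg
Cost = 1.205308 * 115.3 = 138.972 $


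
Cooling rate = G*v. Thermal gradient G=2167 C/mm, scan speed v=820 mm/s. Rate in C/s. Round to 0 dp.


CR = 2167 * 820 = 1776940 C/s


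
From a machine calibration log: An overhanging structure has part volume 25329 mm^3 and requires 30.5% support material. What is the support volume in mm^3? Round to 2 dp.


V_support = 25329 * 0.305 = 7725.35 mm^3


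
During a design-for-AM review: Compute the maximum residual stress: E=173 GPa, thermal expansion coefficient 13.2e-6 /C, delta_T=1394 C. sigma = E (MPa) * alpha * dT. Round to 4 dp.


sigma = 173*1000 * 13.2e-6 * 1394 = 3183.3384 MPa


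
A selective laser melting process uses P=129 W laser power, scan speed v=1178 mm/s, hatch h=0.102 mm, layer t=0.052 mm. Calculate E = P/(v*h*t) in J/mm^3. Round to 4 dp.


E = 129 / (1178*0.102*0.052) = 20.6462 J/mm^3


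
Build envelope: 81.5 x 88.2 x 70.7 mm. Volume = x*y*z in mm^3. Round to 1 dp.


V = 81.5 * 88.2 * 70.7 = 508212.8 mm^3


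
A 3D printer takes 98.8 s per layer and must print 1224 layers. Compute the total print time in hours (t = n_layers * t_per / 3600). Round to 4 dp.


t = 1224 * 98.8 / 3600 = 33.592 hrs


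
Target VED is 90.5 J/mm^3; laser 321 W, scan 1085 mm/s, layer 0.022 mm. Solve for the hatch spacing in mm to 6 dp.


h = 321 / (90.5*1085*0.022) = 0.148595 mm


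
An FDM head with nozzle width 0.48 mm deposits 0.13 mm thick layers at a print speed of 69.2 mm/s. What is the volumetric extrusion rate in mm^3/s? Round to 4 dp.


Rate = 0.48 * 0.13 * 69.2 = 4.3181 mm^3/s


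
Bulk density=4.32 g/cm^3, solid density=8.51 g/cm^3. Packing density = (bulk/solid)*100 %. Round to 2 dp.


Packing = (4.32/8.51)*100 = 50.76 %


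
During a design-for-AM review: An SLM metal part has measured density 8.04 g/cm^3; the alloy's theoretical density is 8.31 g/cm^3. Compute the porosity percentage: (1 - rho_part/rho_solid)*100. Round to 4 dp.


Porosity = (1-8.04/8.31)*100 = 3.2491 %


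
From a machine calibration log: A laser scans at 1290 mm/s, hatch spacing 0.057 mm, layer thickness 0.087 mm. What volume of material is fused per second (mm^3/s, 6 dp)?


Rate = 1290 * 0.057 * 0.087 = 6.39711 mm^3/s


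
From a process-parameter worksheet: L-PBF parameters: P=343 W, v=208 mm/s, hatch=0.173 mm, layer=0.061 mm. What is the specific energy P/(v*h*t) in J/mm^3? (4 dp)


Build rate = 208 * 0.173 * 0.061 = 2.195024 mm^3/s
SE = 343 / 2.195024 = 156.2625 J/mm^3


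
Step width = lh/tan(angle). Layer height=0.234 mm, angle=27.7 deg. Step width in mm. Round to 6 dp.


step = 0.234 / tan(27.7) = 0.445704 mm


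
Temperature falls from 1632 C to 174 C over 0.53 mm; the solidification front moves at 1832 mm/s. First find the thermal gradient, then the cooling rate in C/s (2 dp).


G = (1632-174)/0.53 = 2750.94339623 C/mm
CR = 2750.94339623 * 1832 = 5039728.3 C/s


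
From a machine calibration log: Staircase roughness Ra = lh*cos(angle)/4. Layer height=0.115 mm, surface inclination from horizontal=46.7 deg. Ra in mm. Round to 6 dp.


Ra = 0.115 * cos(46.7) / 4 = 0.019717 mm


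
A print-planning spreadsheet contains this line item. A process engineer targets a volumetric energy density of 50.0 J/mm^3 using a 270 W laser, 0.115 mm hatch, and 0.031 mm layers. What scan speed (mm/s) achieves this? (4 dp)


v = 270 / (50.0*0.115*0.031) = 1514.7265 mm/s


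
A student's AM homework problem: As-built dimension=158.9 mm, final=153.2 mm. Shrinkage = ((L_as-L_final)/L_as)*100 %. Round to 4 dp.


Shrinkage = ((158.9-153.2)/158.9)*100 = 3.5872 %


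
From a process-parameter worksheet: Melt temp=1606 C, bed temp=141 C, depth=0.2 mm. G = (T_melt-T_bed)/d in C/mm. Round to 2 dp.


G = (1606-141)/0.2 = 7325.0 C/mm


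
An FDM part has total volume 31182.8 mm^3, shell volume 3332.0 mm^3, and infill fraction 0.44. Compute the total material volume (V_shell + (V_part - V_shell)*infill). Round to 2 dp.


V_infill = (31182.8 - 3332.0) * 0.44 = 12254.35
V_total = 3332.0 + 12254.35 = 15586.35 mm^3


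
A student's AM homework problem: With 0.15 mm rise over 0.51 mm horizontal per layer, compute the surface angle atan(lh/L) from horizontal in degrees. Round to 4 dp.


angle = atan(0.15/0.51) = 16.3895 degrees


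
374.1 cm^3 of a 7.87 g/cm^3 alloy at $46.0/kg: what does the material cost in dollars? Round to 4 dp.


Mass = 374.1*7.87/1000 = 2.944167 kg
Cost = 2.944167 * 46.0 = 135.4317 $


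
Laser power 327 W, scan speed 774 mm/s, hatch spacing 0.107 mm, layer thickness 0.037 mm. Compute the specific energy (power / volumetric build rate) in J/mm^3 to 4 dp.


Build rate = 774 * 0.107 * 0.037 = 3.064266 mm^3/s
SE = 327 / 3.064266 = 106.714 J/mm^3


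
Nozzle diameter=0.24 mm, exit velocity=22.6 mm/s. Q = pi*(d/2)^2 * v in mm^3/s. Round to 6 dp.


A = pi*(0.24/2)^2 = 0.04523893 mm^2
Q = 0.04523893 * 22.6 = 1.0224 mm^3/s


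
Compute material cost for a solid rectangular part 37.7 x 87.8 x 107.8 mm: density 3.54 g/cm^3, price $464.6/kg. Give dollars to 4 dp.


V = 37.7 * 87.8 * 107.8 = 356824.468 mm^3 = 356.824468 cm^3
Mass = 356.824468 * 3.54 / 1000 = 1.26315862 kg
Cost = 1.26315862 * 464.6 = 586.8635 $


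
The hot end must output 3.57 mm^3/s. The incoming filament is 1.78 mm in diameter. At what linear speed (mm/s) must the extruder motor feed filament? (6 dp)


A = pi*(1.78/2)^2 = 2.488456
v = 3.57 / 2.488456 = 1.434625 mm/s


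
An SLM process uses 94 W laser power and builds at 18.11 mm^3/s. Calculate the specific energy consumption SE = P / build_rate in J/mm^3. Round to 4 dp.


SE = 94 / 18.11 = 5.1905 J/mm^3


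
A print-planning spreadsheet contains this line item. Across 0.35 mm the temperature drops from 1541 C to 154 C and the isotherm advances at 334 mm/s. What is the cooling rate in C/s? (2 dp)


G = (1541-154)/0.35 = 3962.85714286 C/mm
CR = 3962.85714286 * 334 = 1323594.29 C/s


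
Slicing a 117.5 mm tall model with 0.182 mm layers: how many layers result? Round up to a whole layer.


Layers = ceil(117.5/0.182) = 646


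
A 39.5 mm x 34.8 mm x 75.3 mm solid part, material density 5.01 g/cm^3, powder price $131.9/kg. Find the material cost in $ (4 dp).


V = 39.5 * 34.8 * 75.3 = 103507.38 mm^3 = 103.50738 cm^3
Mass = 103.50738 * 5.01 / 1000 = 0.51857197 kg
Cost = 0.51857197 * 131.9 = 68.3996 $


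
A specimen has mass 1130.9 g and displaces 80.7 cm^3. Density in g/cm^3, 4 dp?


rho = 1130.9 / 80.7 = 14.0136 g/cm^3


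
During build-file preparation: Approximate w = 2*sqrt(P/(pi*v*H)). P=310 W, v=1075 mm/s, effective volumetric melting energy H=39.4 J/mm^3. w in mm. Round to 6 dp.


w = 2*sqrt(310/(pi*1075*39.4)) = 0.096535 mm


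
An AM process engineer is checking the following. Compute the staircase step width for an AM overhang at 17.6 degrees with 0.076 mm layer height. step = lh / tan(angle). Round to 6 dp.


step = 0.076 / tan(17.6) = 0.239582 mm


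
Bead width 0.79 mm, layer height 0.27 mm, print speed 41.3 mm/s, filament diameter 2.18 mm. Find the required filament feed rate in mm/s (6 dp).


Q = 0.79 * 0.27 * 41.3 = 8.80929 mm^3/s
A_fil = pi*(2.18/2)^2 = 3.73252623 mm^2
v_feed = 8.80929 / 3.73252623 = 2.360141 mm/s


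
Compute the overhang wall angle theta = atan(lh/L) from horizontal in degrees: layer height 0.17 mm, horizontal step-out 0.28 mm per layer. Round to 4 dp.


angle = atan(0.17/0.28) = 31.2637 degrees


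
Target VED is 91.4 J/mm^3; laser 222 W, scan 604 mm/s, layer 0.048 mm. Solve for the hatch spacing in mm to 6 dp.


h = 222 / (91.4*604*0.048) = 0.083778 mm


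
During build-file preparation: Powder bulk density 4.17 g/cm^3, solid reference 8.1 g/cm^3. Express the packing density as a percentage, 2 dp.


Packing = (4.17/8.1)*100 = 51.48 %


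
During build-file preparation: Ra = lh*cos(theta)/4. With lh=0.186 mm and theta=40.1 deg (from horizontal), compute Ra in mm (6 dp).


Ra = 0.186 * cos(40.1) / 4 = 0.035569 mm


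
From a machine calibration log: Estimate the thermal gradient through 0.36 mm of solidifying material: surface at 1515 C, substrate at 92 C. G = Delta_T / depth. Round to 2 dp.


G = (1515-92)/0.36 = 3952.78 C/mm


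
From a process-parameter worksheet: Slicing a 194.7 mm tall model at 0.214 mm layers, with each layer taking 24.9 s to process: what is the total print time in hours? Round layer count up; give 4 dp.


Layers = ceil(194.7/0.214) = 910
t = 910 * 24.9 / 3600 = 6.2942 hrs


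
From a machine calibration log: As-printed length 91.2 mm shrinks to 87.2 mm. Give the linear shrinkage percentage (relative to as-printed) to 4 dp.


Shrinkage = ((91.2-87.2)/91.2)*100 = 4.386 %


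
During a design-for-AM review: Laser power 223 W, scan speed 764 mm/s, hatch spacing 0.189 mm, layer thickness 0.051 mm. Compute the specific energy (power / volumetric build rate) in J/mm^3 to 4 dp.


Build rate = 764 * 0.189 * 0.051 = 7.364196 mm^3/s
SE = 223 / 7.364196 = 30.2816 J/mm^3


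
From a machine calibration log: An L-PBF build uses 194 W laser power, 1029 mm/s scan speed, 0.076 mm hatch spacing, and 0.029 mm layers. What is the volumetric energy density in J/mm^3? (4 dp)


E = 194 / (1029*0.076*0.029) = 85.5411 J/mm^3


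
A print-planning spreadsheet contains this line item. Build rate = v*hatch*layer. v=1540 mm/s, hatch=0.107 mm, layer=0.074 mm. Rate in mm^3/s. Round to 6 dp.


Rate = 1540 * 0.107 * 0.074 = 12.19372 mm^3/s


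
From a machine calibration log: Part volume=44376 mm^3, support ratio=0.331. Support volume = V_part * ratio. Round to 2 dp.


V_support = 44376 * 0.331 = 14688.46 mm^3


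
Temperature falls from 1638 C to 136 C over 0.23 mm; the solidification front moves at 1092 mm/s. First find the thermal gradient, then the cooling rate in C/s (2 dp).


G = (1638-136)/0.23 = 6530.43478261 C/mm
CR = 6530.43478261 * 1092 = 7131234.78 C/s


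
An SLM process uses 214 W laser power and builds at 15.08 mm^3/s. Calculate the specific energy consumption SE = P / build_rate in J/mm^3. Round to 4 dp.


SE = 214 / 15.08 = 14.191 J/mm^3


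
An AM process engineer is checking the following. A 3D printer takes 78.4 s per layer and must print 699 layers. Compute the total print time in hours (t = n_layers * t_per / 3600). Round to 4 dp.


t = 699 * 78.4 / 3600 = 15.2227 hrs


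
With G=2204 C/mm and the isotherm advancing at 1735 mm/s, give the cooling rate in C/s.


CR = 2204 * 1735 = 3823940 C/s


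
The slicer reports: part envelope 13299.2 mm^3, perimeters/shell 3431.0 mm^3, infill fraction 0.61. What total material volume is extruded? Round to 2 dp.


V_infill = (13299.2 - 3431.0) * 0.61 = 6019.6
V_total = 3431.0 + 6019.6 = 9450.6 mm^3


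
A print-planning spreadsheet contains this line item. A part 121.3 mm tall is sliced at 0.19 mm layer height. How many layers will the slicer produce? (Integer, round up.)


Layers = ceil(121.3/0.19) = 639


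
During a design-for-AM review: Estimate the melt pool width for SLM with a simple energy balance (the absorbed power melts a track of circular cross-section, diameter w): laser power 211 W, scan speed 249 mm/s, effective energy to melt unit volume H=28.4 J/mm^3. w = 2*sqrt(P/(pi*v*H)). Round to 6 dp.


w = 2*sqrt(211/(pi*249*28.4)) = 0.194911 mm


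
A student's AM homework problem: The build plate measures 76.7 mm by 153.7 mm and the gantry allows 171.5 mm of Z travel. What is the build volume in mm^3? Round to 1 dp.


V = 76.7 * 153.7 * 171.5 = 2021777.5 mm^3


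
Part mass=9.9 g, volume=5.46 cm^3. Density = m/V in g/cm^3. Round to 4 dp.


rho = 9.9 / 5.46 = 1.8132 g/cm^3


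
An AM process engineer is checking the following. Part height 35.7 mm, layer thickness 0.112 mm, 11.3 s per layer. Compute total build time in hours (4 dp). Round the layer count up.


Layers = ceil(35.7/0.112) = 319
t = 319 * 11.3 / 3600 = 1.0013 hrs


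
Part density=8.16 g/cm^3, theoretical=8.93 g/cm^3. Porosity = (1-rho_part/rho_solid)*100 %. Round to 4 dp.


Porosity = (1-8.16/8.93)*100 = 8.6226 %


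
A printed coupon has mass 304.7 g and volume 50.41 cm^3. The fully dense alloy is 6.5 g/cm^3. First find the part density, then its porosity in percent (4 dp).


rho_part = 304.7 / 50.41 = 6.04443563 g/cm^3
Porosity = (1 - 6.04443563/6.5)*100 = 7.0087 %


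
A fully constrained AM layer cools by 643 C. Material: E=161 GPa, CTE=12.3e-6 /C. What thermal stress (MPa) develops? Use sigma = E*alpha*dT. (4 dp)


sigma = 161*1000 * 12.3e-6 * 643 = 1273.3329 MPa


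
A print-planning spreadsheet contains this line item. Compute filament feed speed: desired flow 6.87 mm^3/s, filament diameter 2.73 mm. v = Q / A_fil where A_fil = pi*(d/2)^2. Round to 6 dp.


A = pi*(2.73/2)^2 = 5.853494
v = 6.87 / 5.853494 = 1.173658 mm/s


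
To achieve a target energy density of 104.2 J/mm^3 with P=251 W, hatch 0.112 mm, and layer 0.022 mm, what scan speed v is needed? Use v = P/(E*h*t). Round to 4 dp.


v = 251 / (104.2*0.112*0.022) = 977.6092 mm/s


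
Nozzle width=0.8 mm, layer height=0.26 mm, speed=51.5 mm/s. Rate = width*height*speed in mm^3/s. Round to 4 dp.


Rate = 0.8 * 0.26 * 51.5 = 10.712 mm^3/s


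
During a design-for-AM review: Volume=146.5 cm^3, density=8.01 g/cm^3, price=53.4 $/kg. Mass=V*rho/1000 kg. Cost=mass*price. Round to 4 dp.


Mass = 146.5*8.01/1000 = 1.173465 kg
Cost = 1.173465 * 53.4 = 62.663 $


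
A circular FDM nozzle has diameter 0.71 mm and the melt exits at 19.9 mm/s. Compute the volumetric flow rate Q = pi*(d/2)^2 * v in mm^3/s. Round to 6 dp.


A = pi*(0.71/2)^2 = 0.39591921 mm^2
Q = 0.39591921 * 19.9 = 7.878792 mm^3/s


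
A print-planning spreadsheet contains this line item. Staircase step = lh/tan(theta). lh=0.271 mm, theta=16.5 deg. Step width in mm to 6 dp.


step = 0.271 / tan(16.5) = 0.914881 mm


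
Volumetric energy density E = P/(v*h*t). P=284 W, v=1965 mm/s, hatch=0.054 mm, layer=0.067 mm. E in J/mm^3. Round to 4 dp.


E = 284 / (1965*0.054*0.067) = 39.9473 J/mm^3


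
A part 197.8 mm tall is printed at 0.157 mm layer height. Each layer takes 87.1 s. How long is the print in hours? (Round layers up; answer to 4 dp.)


Layers = ceil(197.8/0.157) = 1260
t = 1260 * 87.1 / 3600 = 30.485 hrs


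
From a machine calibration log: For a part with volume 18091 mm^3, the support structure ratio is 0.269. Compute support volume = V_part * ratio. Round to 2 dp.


V_support = 18091 * 0.269 = 4866.48 mm^3


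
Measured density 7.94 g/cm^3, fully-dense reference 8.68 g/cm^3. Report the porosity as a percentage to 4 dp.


Porosity = (1-7.94/8.68)*100 = 8.5253 %


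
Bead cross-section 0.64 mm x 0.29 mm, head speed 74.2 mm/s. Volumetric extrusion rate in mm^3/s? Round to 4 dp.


Rate = 0.64 * 0.29 * 74.2 = 13.7715 mm^3/s


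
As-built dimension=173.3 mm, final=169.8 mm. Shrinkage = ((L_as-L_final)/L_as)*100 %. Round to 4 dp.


Shrinkage = ((173.3-169.8)/173.3)*100 = 2.0196 %


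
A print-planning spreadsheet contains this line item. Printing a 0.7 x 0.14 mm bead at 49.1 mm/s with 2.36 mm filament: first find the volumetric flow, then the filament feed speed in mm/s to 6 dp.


Q = 0.7 * 0.14 * 49.1 = 4.8118 mm^3/s
A_fil = pi*(2.36/2)^2 = 4.37435361 mm^2
v_feed = 4.8118 / 4.37435361 = 1.100003 mm/s


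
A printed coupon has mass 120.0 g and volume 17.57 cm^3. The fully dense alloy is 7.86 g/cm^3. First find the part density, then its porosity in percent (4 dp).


rho_part = 120.0 / 17.57 = 6.82982356 g/cm^3
Porosity = (1 - 6.82982356/7.86)*100 = 13.1066 %


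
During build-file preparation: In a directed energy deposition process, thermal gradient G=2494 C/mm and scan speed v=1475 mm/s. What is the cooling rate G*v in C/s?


CR = 2494 * 1475 = 3678650 C/s


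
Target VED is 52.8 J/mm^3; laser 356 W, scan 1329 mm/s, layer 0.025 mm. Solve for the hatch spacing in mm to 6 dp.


h = 356 / (52.8*1329*0.025) = 0.202932 mm


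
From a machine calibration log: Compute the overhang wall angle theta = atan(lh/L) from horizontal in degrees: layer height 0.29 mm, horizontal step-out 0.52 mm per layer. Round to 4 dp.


angle = atan(0.29/0.52) = 29.1481 degrees


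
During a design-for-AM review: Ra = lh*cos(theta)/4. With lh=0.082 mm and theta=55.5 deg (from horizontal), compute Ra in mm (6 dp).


Ra = 0.082 * cos(55.5) / 4 = 0.011611 mm
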